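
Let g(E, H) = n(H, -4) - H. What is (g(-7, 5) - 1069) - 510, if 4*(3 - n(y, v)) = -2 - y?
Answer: -6317/4 ≈ -1579.3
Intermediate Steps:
n(y, v) = 7/2 + y/4 (n(y, v) = 3 - (-2 - y)/4 = 3 + (½ + y/4) = 7/2 + y/4)
g(E, H) = 7/2 - 3*H/4 (g(E, H) = (7/2 + H/4) - H = 7/2 - 3*H/4)
(g(-7, 5) - 1069) - 510 = ((7/2 - ¾*5) - 1069) - 510 = ((7/2 - 15/4) - 1069) - 510 = (-¼ - 1069) - 510 = -4277/4 - 510 = -6317/4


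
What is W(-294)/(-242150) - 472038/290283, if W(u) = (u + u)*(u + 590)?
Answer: -1518591098/1673619725 ≈ -0.90737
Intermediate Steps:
W(u) = 2*u*(590 + u) (W(u) = (2*u)*(590 + u) = 2*u*(590 + u))
W(-294)/(-242150) - 472038/290283 = (2*(-294)*(590 - 294))/(-242150) - 472038/290283 = (2*(-294)*296)*(-1/242150) - 472038*1/290283 = -174048*(-1/242150) - 22478/13823 = 87024/121075 - 22478/13823 = -1518591098/1673619725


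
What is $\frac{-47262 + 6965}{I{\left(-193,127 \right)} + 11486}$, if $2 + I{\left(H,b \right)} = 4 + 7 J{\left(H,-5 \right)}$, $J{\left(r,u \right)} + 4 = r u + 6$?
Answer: $- \frac{40297}{18257} \approx -2.2072$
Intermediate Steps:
$J{\left(r,u \right)} = 2 + r u$ ($J{\left(r,u \right)} = -4 + \left(r u + 6\right) = -4 + \left(6 + r u\right) = 2 + r u$)
$I{\left(H,b \right)} = 16 - 35 H$ ($I{\left(H,b \right)} = -2 + \left(4 + 7 \left(2 + H \left(-5\right)\right)\right) = -2 + \left(4 + 7 \left(2 - 5 H\right)\right) = -2 + \left(4 - \left(-14 + 35 H\right)\right) = -2 - \left(-18 + 35 H\right) = 16 - 35 H$)
$\frac{-47262 + 6965}{I{\left(-193,127 \right)} + 11486} = \frac{-47262 + 6965}{\left(16 - -6755\right) + 11486} = - \frac{40297}{\left(16 + 6755\right) + 11486} = - \frac{40297}{6771 + 11486} = - \frac{40297}{18257}$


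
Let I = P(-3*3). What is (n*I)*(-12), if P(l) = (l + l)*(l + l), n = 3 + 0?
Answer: -11664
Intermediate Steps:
n = 3
P(l) = 4*l² (P(l) = (2*l)*(2*l) = 4*l²)
I = 324 (I = 4*(-3*3)² = 4*(-9)² = 4*81 = 324)
(n*I)*(-12) = (3*324)*(-12) = 972*(-12) = -11664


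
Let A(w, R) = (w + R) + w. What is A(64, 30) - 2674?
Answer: -2516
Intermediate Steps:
A(w, R) = R + 2*w (A(w, R) = (R + w) + w = R + 2*w)
A(64, 30) - 2674 = (30 + 2*64) - 2674 = (30 + 128) - 2674 = 158 - 2674 = -2516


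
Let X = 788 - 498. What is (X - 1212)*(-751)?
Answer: 692422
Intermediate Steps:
X = 290
(X - 1212)*(-751) = (290 - 1212)*(-751) = -922*(-751) = 692422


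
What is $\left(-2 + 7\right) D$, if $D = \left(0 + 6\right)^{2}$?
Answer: $180$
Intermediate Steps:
$D = 36$ ($D = 6^{2} = 36$)
$\left(-2 + 7\right) D = \left(-2 + 7\right) 36 = 5 \cdot 36 = 180$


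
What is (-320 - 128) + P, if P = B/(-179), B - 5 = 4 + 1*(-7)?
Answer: -80194/179 ≈ -448.01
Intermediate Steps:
B = 2 (B = 5 + (4 + 1*(-7)) = 5 + (4 - 7) = 5 - 3 = 2)
P = -2/179 (P = 2/(-179) = 2*(-1/179) = -2/179 ≈ -0.011173)
(-320 - 128) + P = (-320 - 128) - 2/179 = -448 - 2/179 = -80194/179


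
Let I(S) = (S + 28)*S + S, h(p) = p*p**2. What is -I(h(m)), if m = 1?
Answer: -30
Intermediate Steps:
h(p) = p**3
I(S) = S + S*(28 + S) (I(S) = (28 + S)*S + S = S*(28 + S) + S = S + S*(28 + S))
-I(h(m)) = -1**3*(29 + 1**3) = -(29 + 1) = -30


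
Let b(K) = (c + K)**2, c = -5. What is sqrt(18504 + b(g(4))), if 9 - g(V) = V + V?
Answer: 2*sqrt(4630) ≈ 136.09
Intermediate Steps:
g(V) = 9 - 2*V (g(V) = 9 - (V + V) = 9 - 2*V)
b(K) = (-5 + K)**2
sqrt(18504 + b(g(4))) = sqrt(18504 + (-5 + (9 - 2*4))**2) = sqrt(18504 + (-5 + (9 - 8))**2) = sqrt(18504 + (-5 + 1)**2) = sqrt(18504 + (-4)**2) = sqrt(18504 + 16) = sqrt(18520) = 2*sqrt(4630)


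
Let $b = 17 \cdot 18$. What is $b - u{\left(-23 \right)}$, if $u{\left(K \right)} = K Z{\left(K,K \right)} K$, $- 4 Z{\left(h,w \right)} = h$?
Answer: $- \frac{10943}{4} \approx -2735.8$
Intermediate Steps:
$b = 306$
$Z{\left(h,w \right)} = - \frac{h}{4}$
$u{\left(K \right)} = - \frac{K^{3}}{4}$ ($u{\left(K \right)} = K \left(- \frac{K}{4}\right) K = - \frac{K^{2}}{4} K = - \frac{K^{3}}{4}$)
$b - u{\left(-23 \right)} = 306 - - \frac{\left(-23\right)^{3}}{4} = 306 - \left(- \frac{1}{4}\right) \left(-12167\right) = 306 - \frac{12167}{4} = - \frac{10943}{4}$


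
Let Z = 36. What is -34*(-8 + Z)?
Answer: -952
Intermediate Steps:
-34*(-8 + Z) = -34*(-8 + 36) = -34*28 = -952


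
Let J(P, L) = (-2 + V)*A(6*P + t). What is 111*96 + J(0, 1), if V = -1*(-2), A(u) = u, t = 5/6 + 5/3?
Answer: 10656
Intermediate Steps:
t = 5/2 (t = 5*(1/6) + 5*(1/3) = 5/6 + 5/3 = 5/2 ≈ 2.5000)
V = 2
J(P, L) = 0 (J(P, L) = (-2 + 2)*(6*P + 5/2) = 0*(5/2 + 6*P) = 0)
111*96 + J(0, 1) = 111*96 + 0 = 10656 + 0 = 10656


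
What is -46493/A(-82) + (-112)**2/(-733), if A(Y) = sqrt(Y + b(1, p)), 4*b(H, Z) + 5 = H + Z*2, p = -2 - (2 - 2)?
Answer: -12544/733 + 46493*I*sqrt(21)/42 ≈ -17.113 + 5072.8*I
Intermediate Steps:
p = -2 (p = -2 - 1*0 = -2 + 0 = -2)
b(H, Z) = -5/4 + Z/2 + H/4 (b(H, Z) = -5/4 + (H + Z*2)/4 = -5/4 + (H + 2*Z)/4 = -5/4 + (Z/2 + H/4) = -5/4 + Z/2 + H/4)
A(Y) = sqrt(-2 + Y) (A(Y) = sqrt(Y + (-5/4 + (1/2)*(-2) + (1/4)*1)) = sqrt(Y + (-5/4 - 1 + 1/4)) = sqrt(Y - 2) = sqrt(-2 + Y))
-46493/A(-82) + (-112)**2/(-733) = -46493/sqrt(-2 - 82) + (-112)**2/(-733) = -46493*(-I*sqrt(21)/42) + 12544*(-1/733) = -46493*(-I*sqrt(21)/42) - 12544/733 = -(-46493)*I*sqrt(21)/42 - 12544/733 = 46493*I*sqrt(21)/42 - 12544/733 = -12544/733 + 46493*I*sqrt(21)/42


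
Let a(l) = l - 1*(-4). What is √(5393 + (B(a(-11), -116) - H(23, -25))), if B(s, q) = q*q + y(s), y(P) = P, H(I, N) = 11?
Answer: √18831 ≈ 137.23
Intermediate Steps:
a(l) = 4 + l (a(l) = l + 4 = 4 + l)
B(s, q) = s + q² (B(s, q) = q*q + s = q² + s = s + q²)
√(5393 + (B(a(-11), -116) - H(23, -25))) = √(5393 + (((4 - 11) + (-116)²) - 1*11)) = √(5393 + ((-7 + 13456) - 11)) = √(5393 + (13449 - 11)) = √(5393 + 13438) = √18831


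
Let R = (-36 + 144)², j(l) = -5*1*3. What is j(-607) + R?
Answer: 11649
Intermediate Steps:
j(l) = -15 (j(l) = -5*3 = -15)
R = 11664 (R = 108² = 11664)
j(-607) + R = -15 + 11664 = 11649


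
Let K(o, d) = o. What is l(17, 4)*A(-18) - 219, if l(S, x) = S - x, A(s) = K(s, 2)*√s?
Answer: -219 - 702*I*√2 ≈ -219.0 - 992.78*I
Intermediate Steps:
A(s) = s^(3/2) (A(s) = s*√s = s^(3/2))
l(17, 4)*A(-18) - 219 = (17 - 1*4)*(-18)^(3/2) - 219 = (17 - 4)*(-54*I*√2) - 219 = 13*(-54*I*√2) - 219 = -702*I*√2 - 219 = -219 - 702*I*√2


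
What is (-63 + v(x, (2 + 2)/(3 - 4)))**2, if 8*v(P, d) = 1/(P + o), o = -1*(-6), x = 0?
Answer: 9138529/2304 ≈ 3966.4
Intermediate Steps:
o = 6
v(P, d) = 1/(8*(6 + P)) (v(P, d) = 1/(8*(P + 6)) = 1/(8*(6 + P)))
(-63 + v(x, (2 + 2)/(3 - 4)))**2 = (-63 + 1/(8*(6 + 0)))**2 = (-63 + (1/8)/6)**2 = (-63 + (1/8)*(1/6))**2 = (-63 + 1/48)**2 = (-3023/48)**2 = 9138529/2304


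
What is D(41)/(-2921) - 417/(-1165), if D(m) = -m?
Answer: 1265822/3402965 ≈ 0.37198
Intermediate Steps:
D(41)/(-2921) - 417/(-1165) = -1*41/(-2921) - 417/(-1165) = -41*(-1/2921) - 417*(-1/1165) = 41/2921 + 417/1165 = 1265822/3402965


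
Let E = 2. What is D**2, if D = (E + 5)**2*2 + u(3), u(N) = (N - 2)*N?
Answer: 10201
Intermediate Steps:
u(N) = N*(-2 + N) (u(N) = (-2 + N)*N = N*(-2 + N))
D = 101 (D = (2 + 5)**2*2 + 3*(-2 + 3) = 7**2*2 + 3*1 = 49*2 + 3 = 98 + 3 = 101)
D**2 = 101**2 = 10201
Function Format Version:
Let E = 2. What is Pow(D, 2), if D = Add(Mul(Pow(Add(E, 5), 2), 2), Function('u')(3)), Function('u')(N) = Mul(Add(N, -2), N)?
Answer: 10201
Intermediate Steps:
Function('u')(N) = Mul(N, Add(-2, N)) (Function('u')(N) = Mul(Add(-2, N), N) = Mul(N, Add(-2, N)))
D = 101 (D = Add(Mul(Pow(Add(2, 5), 2), 2), Mul(3, Add(-2, 3))) = Add(Mul(Pow(7, 2), 2), Mul(3, 1)) = Add(Mul(49, 2), 3) = Add(98, 3) = 101)
Pow(D, 2) = Pow(101, 2) = 10201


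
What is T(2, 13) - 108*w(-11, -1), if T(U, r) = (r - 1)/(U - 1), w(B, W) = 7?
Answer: -744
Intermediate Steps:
T(U, r) = (-1 + r)/(-1 + U)
T(2, 13) - 108*w(-11, -1) = (-1 + 13)/(-1 + 2) - 108*7 = 12/1 - 756 = 1*12 - 756 = 12 - 756 = -744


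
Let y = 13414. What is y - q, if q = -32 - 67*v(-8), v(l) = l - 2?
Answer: 12776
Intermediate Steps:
v(l) = -2 + l
q = 638 (q = -32 - 67*(-2 - 8) = -32 - 67*(-10) = -32 + 670 = 638)
y - q = 13414 - 1*638 = 13414 - 638 = 12776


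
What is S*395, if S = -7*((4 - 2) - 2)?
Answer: 0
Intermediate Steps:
S = 0 (S = -7*(2 - 2) = -7*0 = 0)
S*395 = 0*395 = 0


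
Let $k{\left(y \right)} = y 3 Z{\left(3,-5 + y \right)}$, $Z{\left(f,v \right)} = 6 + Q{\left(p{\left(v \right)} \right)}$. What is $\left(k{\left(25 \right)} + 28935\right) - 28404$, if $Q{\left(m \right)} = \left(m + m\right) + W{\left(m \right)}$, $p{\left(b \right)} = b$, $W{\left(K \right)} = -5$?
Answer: $3606$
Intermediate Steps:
$Q{\left(m \right)} = -5 + 2 m$ ($Q{\left(m \right)} = \left(m + m\right) - 5 = 2 m - 5 = -5 + 2 m$)
$Z{\left(f,v \right)} = 1 + 2 v$ ($Z{\left(f,v \right)} = 6 + \left(-5 + 2 v\right) = 1 + 2 v$)
$k{\left(y \right)} = 3 y \left(-9 + 2 y\right)$ ($k{\left(y \right)} = y 3 \left(1 + 2 \left(-5 + y\right)\right) = 3 y \left(1 + \left(-10 + 2 y\right)\right) = 3 y \left(-9 + 2 y\right)$)
$\left(k{\left(25 \right)} + 28935\right) - 28404 = \left(3 \cdot 25 \left(-9 + 2 \cdot 25\right) + 28935\right) - 28404 = \left(3 \cdot 25 \left(-9 + 50\right) + 28935\right) - 28404 = \left(3 \cdot 25 \cdot 41 + 28935\right) - 28404 = \left(3075 + 28935\right) - 28404 = 32010 - 28404 = 3606$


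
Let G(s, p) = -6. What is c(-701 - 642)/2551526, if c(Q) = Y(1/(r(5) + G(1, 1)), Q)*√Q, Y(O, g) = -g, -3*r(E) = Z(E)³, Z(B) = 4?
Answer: 1343*I*√1343/2551526 ≈ 0.019289*I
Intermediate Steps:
r(E) = -64/3 (r(E) = -⅓*4³ = -⅓*64 = -64/3)
c(Q) = -Q^(3/2) (c(Q) = (-Q)*√Q = -Q^(3/2))
c(-701 - 642)/2551526 = -(-701 - 642)^(3/2)/2551526 = -(-1343)^(3/2)*(1/2551526) = -(-1343)*I*√1343*(1/2551526) = (1343*I*√1343)*(1/2551526) = 1343*I*√1343/2551526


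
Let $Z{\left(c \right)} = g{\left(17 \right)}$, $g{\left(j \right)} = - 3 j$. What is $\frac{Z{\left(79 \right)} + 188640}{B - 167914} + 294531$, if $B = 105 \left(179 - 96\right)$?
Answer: $\frac{46888852080}{159199} \approx 2.9453 \cdot 10^{5}$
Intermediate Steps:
$B = 8715$ ($B = 105 \cdot 83 = 8715$)
$Z{\left(c \right)} = -51$ ($Z{\left(c \right)} = \left(-3\right) 17 = -51$)
$\frac{Z{\left(79 \right)} + 188640}{B - 167914} + 294531 = \frac{-51 + 188640}{8715 - 167914} + 294531 = \frac{188589}{-159199} + 294531 = 188589 \left(- \frac{1}{159199}\right) + 294531 = - \frac{188589}{159199} + 294531 = \frac{46888852080}{159199}$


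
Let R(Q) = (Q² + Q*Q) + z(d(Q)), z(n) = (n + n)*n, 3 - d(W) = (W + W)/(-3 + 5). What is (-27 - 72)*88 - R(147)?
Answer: -93402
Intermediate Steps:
d(W) = 3 - W (d(W) = 3 - (W + W)/(-3 + 5) = 3 - 2*W/2 = 3 - W)
z(n) = 2*n² (z(n) = (2*n)*n = 2*n²)
R(Q) = 2*Q² + 2*(3 - Q)² (R(Q) = (Q² + Q*Q) + 2*(3 - Q)² = (Q² + Q²) + 2*(3 - Q)² = 2*Q² + 2*(3 - Q)²)
(-27 - 72)*88 - R(147) = (-27 - 72)*88 - (2*147² + 2*(-3 + 147)²) = -99*88 - (2*21609 + 2*144²) = -8712 - (43218 + 2*20736) = -8712 - (43218 + 41472) = -8712 - 1*84690 = -8712 - 84690 = -93402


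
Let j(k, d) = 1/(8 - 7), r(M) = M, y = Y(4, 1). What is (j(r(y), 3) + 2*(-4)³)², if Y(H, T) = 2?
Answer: 16129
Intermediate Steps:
y = 2
j(k, d) = 1 (j(k, d) = 1/1 = 1)
(j(r(y), 3) + 2*(-4)³)² = (1 + 2*(-4)³)² = (1 + 2*(-64))² = (1 - 128)² = (-127)² = 16129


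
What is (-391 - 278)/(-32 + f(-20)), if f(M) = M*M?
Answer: -669/368 ≈ -1.8179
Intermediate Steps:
f(M) = M²
(-391 - 278)/(-32 + f(-20)) = (-391 - 278)/(-32 + (-20)²) = -669/(-32 + 400) = -669/368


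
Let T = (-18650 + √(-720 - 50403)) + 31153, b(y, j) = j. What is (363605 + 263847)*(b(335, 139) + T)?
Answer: 7932248184 + 627452*I*√51123 ≈ 7.9322e+9 + 1.4187e+8*I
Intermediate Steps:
T = 12503 + I*√51123 (T = (-18650 + √(-51123)) + 31153 = (-18650 + I*√51123) + 31153 = 12503 + I*√51123 ≈ 12503.0 + 226.1*I)
(363605 + 263847)*(b(335, 139) + T) = (363605 + 263847)*(139 + (12503 + I*√51123)) = 627452*(12642 + I*√51123) = 7932248184 + 627452*I*√51123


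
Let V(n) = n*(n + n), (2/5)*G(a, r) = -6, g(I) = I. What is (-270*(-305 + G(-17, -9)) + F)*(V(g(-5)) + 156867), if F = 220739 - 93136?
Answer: 33580708751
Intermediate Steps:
F = 127603
G(a, r) = -15 (G(a, r) = (5/2)*(-6) = -15)
V(n) = 2*n² (V(n) = n*(2*n) = 2*n²)
(-270*(-305 + G(-17, -9)) + F)*(V(g(-5)) + 156867) = (-270*(-305 - 15) + 127603)*(2*(-5)² + 156867) = (-270*(-320) + 127603)*(2*25 + 156867) = (86400 + 127603)*(50 + 156867) = 214003*156917 = 33580708751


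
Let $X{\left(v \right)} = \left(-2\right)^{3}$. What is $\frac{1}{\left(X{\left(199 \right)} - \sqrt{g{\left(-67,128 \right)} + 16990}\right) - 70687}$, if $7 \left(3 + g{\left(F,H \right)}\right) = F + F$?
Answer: $- \frac{98973}{6996872480} + \frac{\sqrt{33257}}{6996872480} \approx -1.4119 \cdot 10^{-5}$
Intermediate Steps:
$g{\left(F,H \right)} = -3 + \frac{2 F}{7}$ ($g{\left(F,H \right)} = -3 + \frac{F + F}{7} = -3 + \frac{2 F}{7}$)
$X{\left(v \right)} = -8$
$\frac{1}{\left(X{\left(199 \right)} - \sqrt{g{\left(-67,128 \right)} + 16990}\right) - 70687} = \frac{1}{\left(-8 - \sqrt{\left(-3 + \frac{2}{7} \left(-67\right)\right) + 16990}\right) - 70687} = \frac{1}{\left(-8 - \sqrt{\left(-3 - \frac{134}{7}\right) + 16990}\right) - 70687} = \frac{1}{\left(-8 - \sqrt{- \frac{155}{7} + 16990}\right) - 70687} = \frac{1}{\left(-8 - \sqrt{\frac{118775}{7}}\right) - 70687} = \frac{1}{\left(-8 - \frac{5 \sqrt{33257}}{7}\right) - 70687} = \frac{1}{-70695 - \frac{5 \sqrt{33257}}{7}}$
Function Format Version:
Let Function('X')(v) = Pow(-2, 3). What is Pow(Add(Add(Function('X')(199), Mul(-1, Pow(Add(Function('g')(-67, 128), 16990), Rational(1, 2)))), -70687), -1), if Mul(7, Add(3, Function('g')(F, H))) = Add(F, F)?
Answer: Add(Rational(-98973, 6996872480), Mul(Rational(1, 6996872480), Pow(33257, Rational(1, 2)))) ≈ -1.4119e-5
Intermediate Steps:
Function('g')(F, H) = Add(-3, Mul(Rational(2, 7), F)) (Function('g')(F, H) = Add(-3, Mul(Rational(1, 7), Add(F, F))) = Add(-3, Mul(Rational(1, 7), Mul(2, F))) = Add(-3, Mul(Rational(2, 7), F)))
Function('X')(v) = -8
Pow(Add(Add(Function('X')(199), Mul(-1, Pow(Add(Function('g')(-67, 128), 16990), Rational(1, 2)))), -70687), -1) = Pow(Add(Add(-8, Mul(-1, Pow(Add(Add(-3, Mul(Rational(2, 7), -67)), 16990), Rational(1, 2)))), -70687), -1) = Pow(Add(Add(-8, Mul(-1, Pow(Add(Add(-3, Rational(-134, 7)), 16990), Rational(1, 2)))), -70687), -1) = Pow(Add(Add(-8, Mul(-1, Pow(Add(Rational(-155, 7), 16990), Rational(1, 2)))), -70687), -1) = Pow(Add(Add(-8, Mul(-1, Pow(Rational(118775, 7), Rational(1, 2)))), -70687), -1) = Pow(Add(Add(-8, Mul(-1, Mul(Rational(5, 7), Pow(33257, Rational(1, 2))))), -70687), -1) = Pow(Add(Add(-8, Mul(Rational(-5, 7), Pow(33257, Rational(1, 2)))), -70687), -1) = Pow(Add(-70695, Mul(Rational(-5, 7), Pow(33257, Rational(1, 2)))), -1)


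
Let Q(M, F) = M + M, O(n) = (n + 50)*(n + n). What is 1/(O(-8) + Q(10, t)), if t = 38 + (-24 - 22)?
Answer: -1/652 ≈ -0.0015337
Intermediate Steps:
O(n) = 2*n*(50 + n) (O(n) = (50 + n)*(2*n) = 2*n*(50 + n))
t = -8 (t = 38 - 46 = -8)
Q(M, F) = 2*M
1/(O(-8) + Q(10, t)) = 1/(2*(-8)*(50 - 8) + 2*10) = 1/(2*(-8)*42 + 20) = 1/(-672 + 20) = 1/(-652) = -1/652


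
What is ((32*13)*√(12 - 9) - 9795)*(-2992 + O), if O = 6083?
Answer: -30276345 + 1285856*√3 ≈ -2.8049e+7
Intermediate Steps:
((32*13)*√(12 - 9) - 9795)*(-2992 + O) = ((32*13)*√(12 - 9) - 9795)*(-2992 + 6083) = (416*√3 - 9795)*3091 = (-9795 + 416*√3)*3091 = -30276345 + 1285856*√3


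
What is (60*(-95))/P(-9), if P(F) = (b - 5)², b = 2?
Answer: -1900/3 ≈ -633.33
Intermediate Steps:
P(F) = 9 (P(F) = (2 - 5)² = (-3)² = 9)
(60*(-95))/P(-9) = (60*(-95))/9 = -5700*⅑ = -1900/3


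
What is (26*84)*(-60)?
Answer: -131040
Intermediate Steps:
(26*84)*(-60) = 2184*(-60) = -131040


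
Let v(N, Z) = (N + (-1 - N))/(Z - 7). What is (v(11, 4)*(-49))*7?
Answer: -343/3 ≈ -114.33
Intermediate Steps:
v(N, Z) = -1/(-7 + Z)
(v(11, 4)*(-49))*7 = (-1/(-7 + 4)*(-49))*7 = (-1/(-3)*(-49))*7 = (-1*(-⅓)*(-49))*7 = ((⅓)*(-49))*7 = -49/3*7 = -343/3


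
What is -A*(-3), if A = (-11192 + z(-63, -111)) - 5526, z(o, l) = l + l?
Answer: -50820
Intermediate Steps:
z(o, l) = 2*l
A = -16940 (A = (-11192 + 2*(-111)) - 5526 = (-11192 - 222) - 5526 = -11414 - 5526 = -16940)
-A*(-3) = -(-16940)*(-3) = -1*50820 = -50820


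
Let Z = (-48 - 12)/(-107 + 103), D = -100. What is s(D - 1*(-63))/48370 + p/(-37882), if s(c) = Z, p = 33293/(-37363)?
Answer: 87850615/263316078767 ≈ 0.00033363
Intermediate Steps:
Z = 15 (Z = -60/(-4) = -60*(-¼) = 15)
p = -33293/37363 (p = 33293*(-1/37363) = -33293/37363 ≈ -0.89107)
s(c) = 15
s(D - 1*(-63))/48370 + p/(-37882) = 15/48370 - 33293/37363/(-37882) = 15*(1/48370) - 33293/37363*(-1/37882) = 3/9674 + 2561/108875782 = 87850615/263316078767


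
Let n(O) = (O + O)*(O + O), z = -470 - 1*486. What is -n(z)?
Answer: -3655744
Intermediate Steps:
z = -956 (z = -470 - 486 = -956)
n(O) = 4*O² (n(O) = (2*O)*(2*O) = 4*O²)
-n(z) = -4*(-956)² = -4*913936 = -1*3655744 = -3655744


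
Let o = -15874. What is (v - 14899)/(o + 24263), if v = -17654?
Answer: -32553/8389 ≈ -3.8804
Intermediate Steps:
(v - 14899)/(o + 24263) = (-17654 - 14899)/(-15874 + 24263) = -32553/8389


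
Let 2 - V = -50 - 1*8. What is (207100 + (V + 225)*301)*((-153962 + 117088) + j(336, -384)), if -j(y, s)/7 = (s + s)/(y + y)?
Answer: -10797498410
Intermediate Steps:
V = 60 (V = 2 - (-50 - 1*8) = 2 - (-50 - 8) = 2 - 1*(-58) = 2 + 58 = 60)
j(y, s) = -7*s/y (j(y, s) = -7*(s + s)/(y + y) = -7*2*s/(2*y) = -7*2*s*1/(2*y) = -7*s/y)
(207100 + (V + 225)*301)*((-153962 + 117088) + j(336, -384)) = (207100 + (60 + 225)*301)*((-153962 + 117088) - 7*(-384)/336) = (207100 + 285*301)*(-36874 - 7*(-384)*1/336) = (207100 + 85785)*(-36874 + 8) = 292885*(-36866) = -10797498410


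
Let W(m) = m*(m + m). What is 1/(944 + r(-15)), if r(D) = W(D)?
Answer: 1/1394 ≈ 0.00071736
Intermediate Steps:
W(m) = 2*m**2 (W(m) = m*(2*m) = 2*m**2)
r(D) = 2*D**2
1/(944 + r(-15)) = 1/(944 + 2*(-15)**2) = 1/(944 + 2*225) = 1/(944 + 450) = 1/1394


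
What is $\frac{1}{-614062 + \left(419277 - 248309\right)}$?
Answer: $- \frac{1}{443094} \approx -2.2569 \cdot 10^{-6}$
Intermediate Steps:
$\frac{1}{-614062 + \left(419277 - 248309\right)} = \frac{1}{-614062 + 170968} = \frac{1}{-443094} = - \frac{1}{443094}$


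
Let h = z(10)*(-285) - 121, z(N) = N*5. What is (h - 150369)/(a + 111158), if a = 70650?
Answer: -41185/45452 ≈ -0.90612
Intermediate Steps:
z(N) = 5*N
h = -14371 (h = (5*10)*(-285) - 121 = 50*(-285) - 121 = -14250 - 121 = -14371)
(h - 150369)/(a + 111158) = (-14371 - 150369)/(70650 + 111158) = -164740/181808 = -164740*1/181808 = -41185/45452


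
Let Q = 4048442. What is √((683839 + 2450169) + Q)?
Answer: 15*√31922 ≈ 2680.0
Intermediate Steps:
√((683839 + 2450169) + Q) = √((683839 + 2450169) + 4048442) = √(3134008 + 4048442) = √7182450 = 15*√31922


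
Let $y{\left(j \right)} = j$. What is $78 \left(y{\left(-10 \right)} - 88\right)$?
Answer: $-7644$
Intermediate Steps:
$78 \left(y{\left(-10 \right)} - 88\right) = 78 \left(-10 - 88\right) = 78 \left(-98\right) = -7644$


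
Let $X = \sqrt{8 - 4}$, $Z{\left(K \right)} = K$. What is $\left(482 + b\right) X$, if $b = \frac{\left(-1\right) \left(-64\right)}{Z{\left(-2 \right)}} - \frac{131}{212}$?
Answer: $\frac{95269}{106} \approx 898.76$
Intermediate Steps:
$b = - \frac{6915}{212}$ ($b = \frac{\left(-1\right) \left(-64\right)}{-2} - \frac{131}{212} = 64 \left(- \frac{1}{2}\right) - \frac{131}{212} = -32 - \frac{131}{212} = - \frac{6915}{212} \approx -32.618$)
$X = 2$ ($X = \sqrt{4} = 2$)
$\left(482 + b\right) X = \left(482 - \frac{6915}{212}\right) 2 = \frac{95269}{212} \cdot 2 = \frac{95269}{106}$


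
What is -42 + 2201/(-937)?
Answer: -41555/937 ≈ -44.349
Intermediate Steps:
-42 + 2201/(-937) = -42 + 2201*(-1/937) = -42 - 2201/937 = -41555/937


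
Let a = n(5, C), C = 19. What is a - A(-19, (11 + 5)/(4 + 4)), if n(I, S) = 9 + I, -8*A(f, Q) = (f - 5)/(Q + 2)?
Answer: 53/4 ≈ 13.250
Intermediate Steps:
A(f, Q) = -(-5 + f)/(8*(2 + Q)) (A(f, Q) = -(f - 5)/(8*(Q + 2)) = -(-5 + f)/(8*(2 + Q)))
a = 14 (a = 9 + 5 = 14)
a - A(-19, (11 + 5)/(4 + 4)) = 14 - (5 - 1*(-19))/(8*(2 + (11 + 5)/(4 + 4))) = 14 - (5 + 19)/(8*(2 + 16/8)) = 14 - 24/(8*(2 + 16*(⅛))) = 14 - 24/(8*(2 + 2)) = 14 - 24/(8*4) = 14 - 1*¾ = 14 - ¾ = 53/4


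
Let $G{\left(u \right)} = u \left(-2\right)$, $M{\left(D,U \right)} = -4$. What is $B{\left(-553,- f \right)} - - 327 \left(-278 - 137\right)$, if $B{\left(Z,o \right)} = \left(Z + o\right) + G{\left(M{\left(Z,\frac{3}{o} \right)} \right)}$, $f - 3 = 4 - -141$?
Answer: $-136398$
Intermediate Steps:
$G{\left(u \right)} = - 2 u$
$f = 148$ ($f = 3 + \left(4 - -141\right) = 3 + \left(4 + 141\right) = 3 + 145 = 148$)
$B{\left(Z,o \right)} = 8 + Z + o$ ($B{\left(Z,o \right)} = \left(Z + o\right) - -8 = \left(Z + o\right) + 8 = 8 + Z + o$)
$B{\left(-553,- f \right)} - - 327 \left(-278 - 137\right) = \left(8 - 553 - 148\right) - - 327 \left(-278 - 137\right) = \left(8 - 553 - 148\right) - \left(-327\right) \left(-415\right) = -693 - 135705 = -136398$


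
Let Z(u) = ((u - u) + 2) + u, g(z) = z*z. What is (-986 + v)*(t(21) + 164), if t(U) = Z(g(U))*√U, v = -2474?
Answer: -567440 - 1532780*√21 ≈ -7.5915e+6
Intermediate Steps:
g(z) = z²
Z(u) = 2 + u (Z(u) = (0 + 2) + u = 2 + u)
t(U) = √U*(2 + U²) (t(U) = (2 + U²)*√U = √U*(2 + U²))
(-986 + v)*(t(21) + 164) = (-986 - 2474)*(√21*(2 + 21²) + 164) = -3460*(√21*(2 + 441) + 164) = -3460*(√21*443 + 164) = -3460*(443*√21 + 164) = -3460*(164 + 443*√21) = -567440 - 1532780*√21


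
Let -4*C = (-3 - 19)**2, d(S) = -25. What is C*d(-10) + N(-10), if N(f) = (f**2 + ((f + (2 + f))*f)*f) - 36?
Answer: 1289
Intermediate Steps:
C = -121 (C = -(-3 - 19)**2/4 = -1/4*(-22)**2 = -1/4*484 = -121)
N(f) = -36 + f**2 + f**2*(2 + 2*f) (N(f) = (f**2 + ((2 + 2*f)*f)*f) - 36 = (f**2 + (f*(2 + 2*f))*f) - 36 = (f**2 + f**2*(2 + 2*f)) - 36 = -36 + f**2 + f**2*(2 + 2*f))
C*d(-10) + N(-10) = -121*(-25) + (-36 + 2*(-10)**3 + 3*(-10)**2) = 3025 + (-36 + 2*(-1000) + 3*100) = 3025 + (-36 - 2000 + 300) = 3025 - 1736 = 1289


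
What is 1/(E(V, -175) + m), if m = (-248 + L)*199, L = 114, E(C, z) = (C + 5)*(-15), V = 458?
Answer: -1/33611 ≈ -2.9752e-5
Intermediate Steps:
E(C, z) = -75 - 15*C (E(C, z) = (5 + C)*(-15) = -75 - 15*C)
m = -26666 (m = (-248 + 114)*199 = -134*199 = -26666)
1/(E(V, -175) + m) = 1/((-75 - 15*458) - 26666) = 1/((-75 - 6870) - 26666) = 1/(-6945 - 26666) = 1/(-33611) = -1/33611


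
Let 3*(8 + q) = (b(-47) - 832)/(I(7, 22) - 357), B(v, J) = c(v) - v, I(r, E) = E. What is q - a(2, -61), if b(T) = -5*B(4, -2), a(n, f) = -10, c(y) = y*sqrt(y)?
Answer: 954/335 ≈ 2.8478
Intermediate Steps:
c(y) = y**(3/2)
B(v, J) = v**(3/2) - v
b(T) = -20 (b(T) = -5*(4**(3/2) - 1*4) = -5*(8 - 4) = -5*4 = -20)
q = -2396/335 (q = -8 + ((-20 - 832)/(22 - 357))/3 = -8 + (-852/(-335))/3 = -8 + (-852*(-1/335))/3 = -8 + (1/3)*(852/335) = -8 + 284/335 = -2396/335 ≈ -7.1522)
q - a(2, -61) = -2396/335 - 1*(-10) = -2396/335 + 10 = 954/335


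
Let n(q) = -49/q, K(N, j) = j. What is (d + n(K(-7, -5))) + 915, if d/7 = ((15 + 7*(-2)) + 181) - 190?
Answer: 4344/5 ≈ 868.80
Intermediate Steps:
d = -56 (d = 7*(((15 + 7*(-2)) + 181) - 190) = 7*(((15 - 14) + 181) - 190) = 7*((1 + 181) - 190) = 7*(182 - 190) = 7*(-8) = -56)
(d + n(K(-7, -5))) + 915 = (-56 - 49/(-5)) + 915 = (-56 - 49*(-⅕)) + 915 = (-56 + 49/5) + 915 = -231/5 + 915 = 4344/5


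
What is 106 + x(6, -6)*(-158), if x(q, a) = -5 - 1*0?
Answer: 896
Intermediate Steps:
x(q, a) = -5 (x(q, a) = -5 + 0 = -5)
106 + x(6, -6)*(-158) = 106 - 5*(-158) = 106 + 790 = 896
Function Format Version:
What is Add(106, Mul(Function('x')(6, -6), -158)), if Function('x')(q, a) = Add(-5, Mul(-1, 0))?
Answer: 896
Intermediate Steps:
Function('x')(q, a) = -5 (Function('x')(q, a) = Add(-5, 0) = -5)
Add(106, Mul(Function('x')(6, -6), -158)) = Add(106, Mul(-5, -158)) = Add(106, 790) = 896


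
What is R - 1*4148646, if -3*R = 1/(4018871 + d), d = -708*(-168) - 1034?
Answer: -51486119845579/12410343 ≈ -4.1486e+6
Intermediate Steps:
d = 117910 (d = 118944 - 1034 = 117910)
R = -1/12410343 (R = -1/(3*(4018871 + 117910)) = -⅓/4136781 = -⅓*1/4136781 = -1/12410343 ≈ -8.0578e-8)
R - 1*4148646 = -1/12410343 - 1*4148646 = -1/12410343 - 4148646 = -51486119845579/12410343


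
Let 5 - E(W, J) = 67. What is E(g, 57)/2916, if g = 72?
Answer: -31/1458 ≈ -0.021262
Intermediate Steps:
E(W, J) = -62 (E(W, J) = 5 - 1*67 = 5 - 67 = -62)
E(g, 57)/2916 = -62/2916 = -62*1/2916 = -31/1458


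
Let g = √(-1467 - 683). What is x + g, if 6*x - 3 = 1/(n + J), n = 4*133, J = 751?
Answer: 1925/3849 + 5*I*√86 ≈ 0.50013 + 46.368*I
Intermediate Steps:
n = 532
g = 5*I*√86 (g = √(-2150) = 5*I*√86 ≈ 46.368*I)
x = 1925/3849 (x = ½ + 1/(6*(532 + 751)) = ½ + (⅙)/1283 = ½ + (⅙)*(1/1283) = ½ + 1/7698 = 1925/3849 ≈ 0.50013)
x + g = 1925/3849 + 5*I*√86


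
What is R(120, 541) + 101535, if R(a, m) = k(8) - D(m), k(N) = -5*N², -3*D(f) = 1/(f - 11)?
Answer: 160931851/1590 ≈ 1.0122e+5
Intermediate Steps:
D(f) = -1/(3*(-11 + f)) (D(f) = -1/(3*(f - 11)) = -1/(3*(-11 + f)))
R(a, m) = -320 + 1/(-33 + 3*m) (R(a, m) = -5*8² - (-1)/(-33 + 3*m) = -5*64 + 1/(-33 + 3*m) = -320 + 1/(-33 + 3*m))
R(120, 541) + 101535 = (10561 - 960*541)/(3*(-11 + 541)) + 101535 = (⅓)*(10561 - 519360)/530 + 101535 = (⅓)*(1/530)*(-508799) + 101535 = -508799/1590 + 101535 = 160931851/1590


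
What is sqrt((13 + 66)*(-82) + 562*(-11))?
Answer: 2*I*sqrt(3165) ≈ 112.52*I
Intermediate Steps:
sqrt((13 + 66)*(-82) + 562*(-11)) = sqrt(79*(-82) - 6182) = sqrt(-6478 - 6182) = sqrt(-12660) = 2*I*sqrt(3165)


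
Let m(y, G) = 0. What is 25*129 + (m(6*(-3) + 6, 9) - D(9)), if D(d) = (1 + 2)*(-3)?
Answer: 3234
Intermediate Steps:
D(d) = -9 (D(d) = 3*(-3) = -9)
25*129 + (m(6*(-3) + 6, 9) - D(9)) = 25*129 + (0 - 1*(-9)) = 3225 + (0 + 9) = 3225 + 9 = 3234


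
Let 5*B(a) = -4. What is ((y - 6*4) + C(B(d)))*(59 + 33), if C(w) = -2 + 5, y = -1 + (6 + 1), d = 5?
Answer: -1380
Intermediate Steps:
y = 6 (y = -1 + 7 = 6)
B(a) = -4/5 (B(a) = (1/5)*(-4) = -4/5)
C(w) = 3
((y - 6*4) + C(B(d)))*(59 + 33) = ((6 - 6*4) + 3)*(59 + 33) = ((6 - 24) + 3)*92 = (-18 + 3)*92 = -15*92 = -1380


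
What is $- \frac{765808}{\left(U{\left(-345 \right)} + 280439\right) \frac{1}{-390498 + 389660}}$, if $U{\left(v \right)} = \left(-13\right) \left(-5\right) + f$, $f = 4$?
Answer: $\frac{6975512}{3049} \approx 2287.8$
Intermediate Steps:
$U{\left(v \right)} = 69$ ($U{\left(v \right)} = \left(-13\right) \left(-5\right) + 4 = 65 + 4 = 69$)
$- \frac{765808}{\left(U{\left(-345 \right)} + 280439\right) \frac{1}{-390498 + 389660}} = - \frac{765808}{\left(69 + 280439\right) \frac{1}{-390498 + 389660}} = - \frac{765808}{280508 \frac{1}{-838}} = - \frac{765808}{280508 \left(- \frac{1}{838}\right)} = - \frac{765808}{- \frac{140254}{419}} = \left(-765808\right) \left(- \frac{419}{140254}\right) = \frac{6975512}{3049}$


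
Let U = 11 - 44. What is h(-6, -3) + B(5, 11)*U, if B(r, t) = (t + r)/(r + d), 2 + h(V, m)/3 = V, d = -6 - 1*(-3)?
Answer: -288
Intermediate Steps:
d = -3 (d = -6 + 3 = -3)
h(V, m) = -6 + 3*V
B(r, t) = (r + t)/(-3 + r) (B(r, t) = (t + r)/(r - 3) = (r + t)/(-3 + r))
U = -33
h(-6, -3) + B(5, 11)*U = (-6 + 3*(-6)) + ((5 + 11)/(-3 + 5))*(-33) = (-6 - 18) + (16/2)*(-33) = -24 + ((1/2)*16)*(-33) = -24 + 8*(-33) = -24 - 264 = -288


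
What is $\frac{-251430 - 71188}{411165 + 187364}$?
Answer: $- \frac{322618}{598529} \approx -0.53902$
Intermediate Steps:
$\frac{-251430 - 71188}{411165 + 187364} = - \frac{322618}{598529}$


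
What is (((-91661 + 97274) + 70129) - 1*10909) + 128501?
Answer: 193334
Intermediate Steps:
(((-91661 + 97274) + 70129) - 1*10909) + 128501 = ((5613 + 70129) - 10909) + 128501 = (75742 - 10909) + 128501 = 64833 + 128501 = 193334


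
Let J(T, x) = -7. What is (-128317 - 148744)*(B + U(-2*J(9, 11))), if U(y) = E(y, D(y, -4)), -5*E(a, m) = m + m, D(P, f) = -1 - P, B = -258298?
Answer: 71562639812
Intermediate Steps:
E(a, m) = -2*m/5 (E(a, m) = -(m + m)/5 = -2*m/5)
U(y) = ⅖ + 2*y/5 (U(y) = -2*(-1 - y)/5 = ⅖ + 2*y/5)
(-128317 - 148744)*(B + U(-2*J(9, 11))) = (-128317 - 148744)*(-258298 + (⅖ + 2*(-2*(-7))/5)) = -277061*(-258298 + (⅖ + (⅖)*14)) = -277061*(-258298 + (⅖ + 28/5)) = -277061*(-258298 + 6) = -277061*(-258292) = 71562639812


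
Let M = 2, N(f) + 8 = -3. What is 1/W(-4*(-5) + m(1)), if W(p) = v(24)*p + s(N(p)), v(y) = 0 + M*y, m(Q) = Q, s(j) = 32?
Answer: 1/1040 ≈ 0.00096154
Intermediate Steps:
N(f) = -11 (N(f) = -8 - 3 = -11)
v(y) = 2*y (v(y) = 0 + 2*y = 2*y)
W(p) = 32 + 48*p (W(p) = (2*24)*p + 32 = 48*p + 32 = 32 + 48*p)
1/W(-4*(-5) + m(1)) = 1/(32 + 48*(-4*(-5) + 1)) = 1/(32 + 48*(20 + 1)) = 1/(32 + 48*21) = 1/(32 + 1008) = 1/1040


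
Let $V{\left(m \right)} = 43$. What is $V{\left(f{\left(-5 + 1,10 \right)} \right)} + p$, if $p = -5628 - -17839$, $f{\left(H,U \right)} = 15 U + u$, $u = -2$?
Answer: $12254$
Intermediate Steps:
$f{\left(H,U \right)} = -2 + 15 U$ ($f{\left(H,U \right)} = 15 U - 2 = -2 + 15 U$)
$p = 12211$ ($p = -5628 + 17839 = 12211$)
$V{\left(f{\left(-5 + 1,10 \right)} \right)} + p = 43 + 12211 = 12254$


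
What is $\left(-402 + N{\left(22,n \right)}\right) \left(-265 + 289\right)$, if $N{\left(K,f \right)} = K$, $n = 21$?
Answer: $-9120$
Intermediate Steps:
$\left(-402 + N{\left(22,n \right)}\right) \left(-265 + 289\right) = \left(-402 + 22\right) \left(-265 + 289\right) = \left(-380\right) 24 = -9120$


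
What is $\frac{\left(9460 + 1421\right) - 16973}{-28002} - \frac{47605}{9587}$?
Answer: $- \frac{637315603}{134227587} \approx -4.748$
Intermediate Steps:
$\frac{\left(9460 + 1421\right) - 16973}{-28002} - \frac{47605}{9587} = \left(10881 - 16973\right) \left(- \frac{1}{28002}\right) - \frac{47605}{9587} = \left(-6092\right) \left(- \frac{1}{28002}\right) - \frac{47605}{9587} = \frac{3046}{14001} - \frac{47605}{9587} = - \frac{637315603}{134227587}$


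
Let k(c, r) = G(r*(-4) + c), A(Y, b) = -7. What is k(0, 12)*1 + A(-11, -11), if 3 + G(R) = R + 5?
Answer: -53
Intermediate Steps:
G(R) = 2 + R (G(R) = -3 + (R + 5) = -3 + (5 + R) = 2 + R)
k(c, r) = 2 + c - 4*r (k(c, r) = 2 + (r*(-4) + c) = 2 + (-4*r + c) = 2 + (c - 4*r) = 2 + c - 4*r)
k(0, 12)*1 + A(-11, -11) = (2 + 0 - 4*12)*1 - 7 = (2 + 0 - 48)*1 - 7 = -46*1 - 7 = -46 - 7 = -53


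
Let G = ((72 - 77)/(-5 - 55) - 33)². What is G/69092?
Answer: 156025/9949248 ≈ 0.015682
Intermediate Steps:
G = 156025/144 (G = (-5/(-60) - 33)² = (-5*(-1/60) - 33)² = (1/12 - 33)² = (-395/12)² = 156025/144 ≈ 1083.5)
G/69092 = (156025/144)/69092 = (156025/144)*(1/69092) = 156025/9949248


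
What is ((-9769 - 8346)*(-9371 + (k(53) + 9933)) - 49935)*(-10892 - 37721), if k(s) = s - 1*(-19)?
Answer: 560743419985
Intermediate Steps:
k(s) = 19 + s (k(s) = s + 19 = 19 + s)
((-9769 - 8346)*(-9371 + (k(53) + 9933)) - 49935)*(-10892 - 37721) = ((-9769 - 8346)*(-9371 + ((19 + 53) + 9933)) - 49935)*(-10892 - 37721) = (-18115*(-9371 + (72 + 9933)) - 49935)*(-48613) = (-18115*(-9371 + 10005) - 49935)*(-48613) = (-18115*634 - 49935)*(-48613) = (-11484910 - 49935)*(-48613) = -11534845*(-48613) = 560743419985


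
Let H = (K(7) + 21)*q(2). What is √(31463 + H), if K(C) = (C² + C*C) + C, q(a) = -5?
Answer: √30833 ≈ 175.59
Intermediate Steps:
K(C) = C + 2*C² (K(C) = (C² + C²) + C = 2*C² + C = C + 2*C²)
H = -630 (H = (7*(1 + 2*7) + 21)*(-5) = (7*(1 + 14) + 21)*(-5) = (7*15 + 21)*(-5) = (105 + 21)*(-5) = 126*(-5) = -630)
√(31463 + H) = √(31463 - 630) = √30833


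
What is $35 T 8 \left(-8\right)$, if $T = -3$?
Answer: $6720$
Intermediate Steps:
$35 T 8 \left(-8\right) = 35 \left(\left(-3\right) 8\right) \left(-8\right) = 35 \left(-24\right) \left(-8\right) = \left(-840\right) \left(-8\right) = 6720$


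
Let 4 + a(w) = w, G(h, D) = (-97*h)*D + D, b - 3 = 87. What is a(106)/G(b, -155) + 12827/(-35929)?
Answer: -559716197/1568121205 ≈ -0.35693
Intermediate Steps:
b = 90 (b = 3 + 87 = 90)
G(h, D) = D - 97*D*h (G(h, D) = -97*D*h + D = D - 97*D*h)
a(w) = -4 + w
a(106)/G(b, -155) + 12827/(-35929) = (-4 + 106)/((-155*(1 - 97*90))) + 12827/(-35929) = 102/((-155*(1 - 8730))) + 12827*(-1/35929) = 102/((-155*(-8729))) - 12827/35929 = 102/1352995 - 12827/35929 = -559716197/1568121205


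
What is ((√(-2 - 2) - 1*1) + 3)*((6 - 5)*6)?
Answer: 12 + 12*I ≈ 12.0 + 12.0*I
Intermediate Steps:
((√(-2 - 2) - 1*1) + 3)*((6 - 5)*6) = ((√(-4) - 1) + 3)*(1*6) = ((2*I - 1) + 3)*6 = ((-1 + 2*I) + 3)*6 = (2 + 2*I)*6 = 12 + 12*I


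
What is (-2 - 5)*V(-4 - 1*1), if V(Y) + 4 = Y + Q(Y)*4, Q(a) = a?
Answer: 203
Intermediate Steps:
V(Y) = -4 + 5*Y (V(Y) = -4 + (Y + Y*4) = -4 + (Y + 4*Y) = -4 + 5*Y)
(-2 - 5)*V(-4 - 1*1) = (-2 - 5)*(-4 + 5*(-4 - 1*1)) = -7*(-4 + 5*(-4 - 1)) = -7*(-4 + 5*(-5)) = -7*(-4 - 25) = -7*(-29) = 203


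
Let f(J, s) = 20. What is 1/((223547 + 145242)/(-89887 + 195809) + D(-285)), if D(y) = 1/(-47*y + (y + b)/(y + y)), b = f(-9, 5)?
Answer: 161751685526/563183487595 ≈ 0.28721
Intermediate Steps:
b = 20
D(y) = 1/(-47*y + (20 + y)/(2*y)) (D(y) = 1/(-47*y + (y + 20)/(y + y)) = 1/(-47*y + (20 + y)/((2*y))) = 1/(-47*y + (20 + y)*(1/(2*y))) = 1/(-47*y + (20 + y)/(2*y)))
1/((223547 + 145242)/(-89887 + 195809) + D(-285)) = 1/((223547 + 145242)/(-89887 + 195809) + 2*(-285)/(20 - 285 - 94*(-285)**2)) = 1/(368789/105922 + 2*(-285)/(20 - 285 - 94*81225)) = 1/(368789*(1/105922) + 2*(-285)/(20 - 285 - 7635150)) = 1/(368789/105922 + 2*(-285)/(-7635415)) = 1/(368789/105922 + 2*(-285)*(-1/7635415)) = 1/(368789/105922 + 114/1527083) = 1/(563183487595/161751685526) = 161751685526/563183487595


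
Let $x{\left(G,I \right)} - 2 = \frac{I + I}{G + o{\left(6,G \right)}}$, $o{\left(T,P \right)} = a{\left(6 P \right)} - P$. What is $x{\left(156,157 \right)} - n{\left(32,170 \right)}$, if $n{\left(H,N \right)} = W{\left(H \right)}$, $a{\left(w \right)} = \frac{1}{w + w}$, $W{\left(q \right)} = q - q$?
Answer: $587810$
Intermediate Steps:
$W{\left(q \right)} = 0$
$a{\left(w \right)} = \frac{1}{2 w}$
$o{\left(T,P \right)} = - P + \frac{1}{12 P}$ ($o{\left(T,P \right)} = \frac{1}{2 \cdot 6 P} - P = \frac{\frac{1}{6} \frac{1}{P}}{2} - P = \frac{1}{12 P} - P = - P + \frac{1}{12 P}$)
$n{\left(H,N \right)} = 0$
$x{\left(G,I \right)} = 2 + 24 G I$ ($x{\left(G,I \right)} = 2 + \frac{I + I}{G - \left(G - \frac{1}{12 G}\right)} = 2 + \frac{2 I}{\frac{1}{12} \frac{1}{G}} = 2 + 2 I 12 G = 2 + 24 G I$)
$x{\left(156,157 \right)} - n{\left(32,170 \right)} = \left(2 + 24 \cdot 156 \cdot 157\right) - 0 = \left(2 + 587808\right) + 0 = 587810 + 0 = 587810$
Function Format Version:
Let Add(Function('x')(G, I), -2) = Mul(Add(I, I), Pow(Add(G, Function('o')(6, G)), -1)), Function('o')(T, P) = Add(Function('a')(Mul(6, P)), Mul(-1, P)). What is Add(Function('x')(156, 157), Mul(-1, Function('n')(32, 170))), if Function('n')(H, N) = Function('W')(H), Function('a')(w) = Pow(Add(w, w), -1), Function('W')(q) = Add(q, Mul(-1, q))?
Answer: 587810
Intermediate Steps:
Function('W')(q) = 0
Function('a')(w) = Mul(Rational(1, 2), Pow(w, -1)) (Function('a')(w) = Pow(Mul(2, w), -1) = Mul(Rational(1, 2), Pow(w, -1)))
Function('o')(T, P) = Add(Mul(-1, P), Mul(Rational(1, 12), Pow(P, -1))) (Function('o')(T, P) = Add(Mul(Rational(1, 2), Pow(Mul(6, P), -1)), Mul(-1, P)) = Add(Mul(Rational(1, 2), Mul(Rational(1, 6), Pow(P, -1))), Mul(-1, P)) = Add(Mul(Rational(1, 12), Pow(P, -1)), Mul(-1, P)) = Add(Mul(-1, P), Mul(Rational(1, 12), Pow(P, -1))))
Function('n')(H, N) = 0
Function('x')(G, I) = Add(2, Mul(24, G, I)) (Function('x')(G, I) = Add(2, Mul(Add(I, I), Pow(Add(G, Add(Mul(-1, G), Mul(Rational(1, 12), Pow(G, -1)))), -1))) = Add(2, Mul(Mul(2, I), Pow(Mul(Rational(1, 12), Pow(G, -1)), -1))) = Add(2, Mul(Mul(2, I), Mul(12, G))) = Add(2, Mul(24, G, I)))
Add(Function('x')(156, 157), Mul(-1, Function('n')(32, 170))) = Add(Add(2, Mul(24, 156, 157)), Mul(-1, 0)) = Add(Add(2, 587808), 0) = Add(587810, 0) = 587810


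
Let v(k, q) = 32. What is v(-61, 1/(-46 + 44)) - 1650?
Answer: -1618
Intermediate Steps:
v(-61, 1/(-46 + 44)) - 1650 = 32 - 1650 = -1618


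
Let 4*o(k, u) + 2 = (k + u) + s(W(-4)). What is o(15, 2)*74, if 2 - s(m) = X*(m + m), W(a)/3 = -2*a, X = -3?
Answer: 5957/2 ≈ 2978.5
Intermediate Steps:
W(a) = -6*a (W(a) = 3*(-2*a) = -6*a)
s(m) = 2 + 6*m (s(m) = 2 - (-3)*(m + m) = 2 - (-3)*2*m = 2 - (-6)*m = 2 + 6*m)
o(k, u) = 36 + k/4 + u/4 (o(k, u) = -1/2 + ((k + u) + (2 + 6*(-6*(-4))))/4 = -1/2 + ((k + u) + (2 + 6*24))/4 = -1/2 + ((k + u) + (2 + 144))/4 = -1/2 + ((k + u) + 146)/4 = -1/2 + (146 + k + u)/4 = -1/2 + (73/2 + k/4 + u/4) = 36 + k/4 + u/4)
o(15, 2)*74 = (36 + (1/4)*15 + (1/4)*2)*74 = (36 + 15/4 + 1/2)*74 = (161/4)*74 = 5957/2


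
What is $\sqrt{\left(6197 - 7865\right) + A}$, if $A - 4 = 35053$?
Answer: $\sqrt{33389} \approx 182.73$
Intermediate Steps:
$A = 35057$ ($A = 4 + 35053 = 35057$)
$\sqrt{\left(6197 - 7865\right) + A} = \sqrt{\left(6197 - 7865\right) + 35057} = \sqrt{-1668 + 35057} = \sqrt{33389}$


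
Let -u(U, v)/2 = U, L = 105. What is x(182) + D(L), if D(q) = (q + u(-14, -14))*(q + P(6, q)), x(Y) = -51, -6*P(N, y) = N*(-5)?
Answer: 14579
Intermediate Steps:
P(N, y) = 5*N/6 (P(N, y) = -N*(-5)/6 = -(-5)*N/6 = 5*N/6)
u(U, v) = -2*U
D(q) = (5 + q)*(28 + q) (D(q) = (q - 2*(-14))*(q + (⅚)*6) = (q + 28)*(q + 5) = (28 + q)*(5 + q) = (5 + q)*(28 + q))
x(182) + D(L) = -51 + (140 + 105² + 33*105) = -51 + (140 + 11025 + 3465) = -51 + 14630 = 14579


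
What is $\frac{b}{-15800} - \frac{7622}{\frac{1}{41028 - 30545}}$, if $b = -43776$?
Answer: $- \frac{157805310878}{1975} \approx -7.9901 \cdot 10^{7}$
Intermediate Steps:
$\frac{b}{-15800} - \frac{7622}{\frac{1}{41028 - 30545}} = - \frac{43776}{-15800} - \frac{7622}{\frac{1}{41028 - 30545}} = \left(-43776\right) \left(- \frac{1}{15800}\right) - \frac{7622}{\frac{1}{10483}} = \frac{5472}{1975} - 7622 \frac{1}{\frac{1}{10483}} = \frac{5472}{1975} - 79901426 = - \frac{157805310878}{1975}$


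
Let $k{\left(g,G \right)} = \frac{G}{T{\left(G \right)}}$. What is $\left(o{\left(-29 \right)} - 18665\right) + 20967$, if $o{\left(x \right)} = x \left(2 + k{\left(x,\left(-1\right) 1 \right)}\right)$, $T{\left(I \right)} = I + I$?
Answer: $\frac{4459}{2} \approx 2229.5$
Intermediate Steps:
$T{\left(I \right)} = 2 I$
$k{\left(g,G \right)} = \frac{1}{2}$ ($k{\left(g,G \right)} = \frac{G}{2 G} = G \frac{1}{2 G} = \frac{1}{2}$)
$o{\left(x \right)} = \frac{5 x}{2}$ ($o{\left(x \right)} = x \left(2 + \frac{1}{2}\right) = x \frac{5}{2} = \frac{5 x}{2}$)
$\left(o{\left(-29 \right)} - 18665\right) + 20967 = \left(\frac{5}{2} \left(-29\right) - 18665\right) + 20967 = \left(- \frac{145}{2} - 18665\right) + 20967 = - \frac{37475}{2} + 20967 = \frac{4459}{2}$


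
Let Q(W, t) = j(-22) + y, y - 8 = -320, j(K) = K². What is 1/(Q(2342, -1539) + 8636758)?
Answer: 1/8636930 ≈ 1.1578e-7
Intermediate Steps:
y = -312 (y = 8 - 320 = -312)
Q(W, t) = 172 (Q(W, t) = (-22)² - 312 = 484 - 312 = 172)
1/(Q(2342, -1539) + 8636758) = 1/(172 + 8636758) = 1/8636930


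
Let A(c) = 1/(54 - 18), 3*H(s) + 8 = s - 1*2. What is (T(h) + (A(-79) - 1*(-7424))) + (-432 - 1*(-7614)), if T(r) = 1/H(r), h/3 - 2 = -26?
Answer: 21558443/1476 ≈ 14606.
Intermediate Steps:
H(s) = -10/3 + s/3 (H(s) = -8/3 + (s - 1*2)/3 = -8/3 + (s - 2)/3 = -8/3 + (-2 + s)/3 = -8/3 + (-⅔ + s/3) = -10/3 + s/3)
h = -72 (h = 6 + 3*(-26) = 6 - 78 = -72)
T(r) = 1/(-10/3 + r/3)
A(c) = 1/36
(T(h) + (A(-79) - 1*(-7424))) + (-432 - 1*(-7614)) = (3/(-10 - 72) + (1/36 - 1*(-7424))) + (-432 - 1*(-7614)) = (3/(-82) + (1/36 + 7424)) + (-432 + 7614) = (3*(-1/82) + 267265/36) + 7182 = (-3/82 + 267265/36) + 7182 = 10957811/1476 + 7182 = 21558443/1476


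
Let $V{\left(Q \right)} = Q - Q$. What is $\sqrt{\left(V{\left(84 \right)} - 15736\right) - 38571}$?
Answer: $i \sqrt{54307} \approx 233.04 i$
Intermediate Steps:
$V{\left(Q \right)} = 0$
$\sqrt{\left(V{\left(84 \right)} - 15736\right) - 38571} = \sqrt{\left(0 - 15736\right) - 38571} = \sqrt{-15736 - 38571} = \sqrt{-54307} = i \sqrt{54307}$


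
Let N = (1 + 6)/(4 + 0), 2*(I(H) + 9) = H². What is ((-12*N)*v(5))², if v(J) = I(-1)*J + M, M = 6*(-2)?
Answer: 5239521/4 ≈ 1.3099e+6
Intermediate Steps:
I(H) = -9 + H²/2
M = -12
N = 7/4 ≈ 1.7500
v(J) = -12 - 17*J/2 (v(J) = (-9 + (½)*(-1)²)*J - 12 = (-9 + (½)*1)*J - 12 = (-9 + ½)*J - 12 = -17*J/2 - 12 = -12 - 17*J/2)
((-12*N)*v(5))² = ((-12*7/4)*(-12 - 17/2*5))² = (-21*(-12 - 85/2))² = (-21*(-109/2))² = (2289/2)² = 5239521/4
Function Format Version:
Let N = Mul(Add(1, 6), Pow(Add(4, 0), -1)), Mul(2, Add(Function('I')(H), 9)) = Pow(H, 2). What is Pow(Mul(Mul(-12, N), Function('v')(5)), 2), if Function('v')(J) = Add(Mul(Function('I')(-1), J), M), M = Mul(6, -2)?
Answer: Rational(5239521, 4) ≈ 1.3099e+6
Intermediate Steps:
Function('I')(H) = Add(-9, Mul(Rational(1, 2), Pow(H, 2)))
M = -12
N = Rational(7, 4) (N = Mul(7, Pow(4, -1)) = Mul(7, Rational(1, 4)) = Rational(7, 4) ≈ 1.7500)
Function('v')(J) = Add(-12, Mul(Rational(-17, 2), J)) (Function('v')(J) = Add(Mul(Add(-9, Mul(Rational(1, 2), Pow(-1, 2))), J), -12) = Add(Mul(Add(-9, Mul(Rational(1, 2), 1)), J), -12) = Add(Mul(Add(-9, Rational(1, 2)), J), -12) = Add(Mul(Rational(-17, 2), J), -12) = Add(-12, Mul(Rational(-17, 2), J)))
Pow(Mul(Mul(-12, N), Function('v')(5)), 2) = Pow(Mul(Mul(-12, Rational(7, 4)), Add(-12, Mul(Rational(-17, 2), 5))), 2) = Pow(Mul(-21, Add(-12, Rational(-85, 2))), 2) = Pow(Mul(-21, Rational(-109, 2)), 2) = Pow(Rational(2289, 2), 2) = Rational(5239521, 4)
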